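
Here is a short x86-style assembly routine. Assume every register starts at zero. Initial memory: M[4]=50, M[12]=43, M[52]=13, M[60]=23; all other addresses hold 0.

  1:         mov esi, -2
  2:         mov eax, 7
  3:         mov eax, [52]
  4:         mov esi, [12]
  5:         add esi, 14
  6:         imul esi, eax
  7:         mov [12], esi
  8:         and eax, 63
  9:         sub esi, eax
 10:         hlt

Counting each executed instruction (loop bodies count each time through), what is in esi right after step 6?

741

esi=-2
eax=7
eax=M[52]=13
esi=M[12]=43
esi=43+14=57
esi=57*13=741
After step 6: esi = 741.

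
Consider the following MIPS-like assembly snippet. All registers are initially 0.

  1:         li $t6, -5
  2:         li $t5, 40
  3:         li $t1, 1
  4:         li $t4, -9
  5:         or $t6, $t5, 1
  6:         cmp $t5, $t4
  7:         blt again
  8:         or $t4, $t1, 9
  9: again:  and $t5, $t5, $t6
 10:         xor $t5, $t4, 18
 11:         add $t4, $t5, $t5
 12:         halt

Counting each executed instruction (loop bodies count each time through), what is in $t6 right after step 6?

41

li $t6, -5 → $t6=-5
li $t5, 40 → $t5=40
li $t1, 1 → $t1=1
li $t4, -9 → $t4=-9
or $t6, $t5, 1 → $t6=40|1=41
cmp $t5, $t4  (cmp 40,-9)
After step 6: $t6 = 41.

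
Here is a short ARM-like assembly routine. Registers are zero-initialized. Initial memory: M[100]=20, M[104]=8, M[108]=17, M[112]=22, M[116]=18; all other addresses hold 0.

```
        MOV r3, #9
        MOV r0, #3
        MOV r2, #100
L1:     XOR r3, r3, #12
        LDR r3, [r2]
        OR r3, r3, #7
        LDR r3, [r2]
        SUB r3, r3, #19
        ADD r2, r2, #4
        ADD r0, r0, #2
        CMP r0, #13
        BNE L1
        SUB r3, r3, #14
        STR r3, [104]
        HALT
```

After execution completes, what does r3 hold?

-15

MOV r3, #9 → r3=9
MOV r0, #3 → r0=3
MOV r2, #100 → r2=100
XOR r3, r3, #12 → r3=9^12=5
LDR r3, [r2] → r3=M[100]=20
OR r3, r3, #7 → r3=20|7=23
LDR r3, [r2] → r3=M[100]=20
SUB r3, r3, #19 → r3=20-19=1
ADD r2, r2, #4 → r2=100+4=104
ADD r0, r0, #2 → r0=3+2=5
CMP r0, #13  (cmp 5,13)
BNE L1: taken
XOR r3, r3, #12 → r3=1^12=13
LDR r3, [r2] → r3=M[104]=8
OR r3, r3, #7 → r3=8|7=15
LDR r3, [r2] → r3=M[104]=8
SUB r3, r3, #19 → r3=8-19=-11
ADD r2, r2, #4 → r2=104+4=108
ADD r0, r0, #2 → r0=5+2=7
CMP r0, #13  (cmp 7,13)
BNE L1: taken
XOR r3, r3, #12 → r3=(-11)^12=-7
LDR r3, [r2] → r3=M[108]=17
OR r3, r3, #7 → r3=17|7=23
LDR r3, [r2] → r3=M[108]=17
SUB r3, r3, #19 → r3=17-19=-2
ADD r2, r2, #4 → r2=108+4=112
ADD r0, r0, #2 → r0=7+2=9
CMP r0, #13  (cmp 9,13)
BNE L1: taken
XOR r3, r3, #12 → r3=(-2)^12=-14
LDR r3, [r2] → r3=M[112]=22
OR r3, r3, #7 → r3=22|7=23
LDR r3, [r2] → r3=M[112]=22
SUB r3, r3, #19 → r3=22-19=3
ADD r2, r2, #4 → r2=112+4=116
ADD r0, r0, #2 → r0=9+2=11
CMP r0, #13  (cmp 11,13)
BNE L1: taken
XOR r3, r3, #12 → r3=3^12=15
LDR r3, [r2] → r3=M[116]=18
OR r3, r3, #7 → r3=18|7=23
LDR r3, [r2] → r3=M[116]=18
SUB r3, r3, #19 → r3=18-19=-1
ADD r2, r2, #4 → r2=116+4=120
ADD r0, r0, #2 → r0=11+2=13
CMP r0, #13  (cmp 13,13)
BNE L1: not taken
SUB r3, r3, #14 → r3=(-1)-14=-15
STR r3, [104] → M[104]=-15
halt.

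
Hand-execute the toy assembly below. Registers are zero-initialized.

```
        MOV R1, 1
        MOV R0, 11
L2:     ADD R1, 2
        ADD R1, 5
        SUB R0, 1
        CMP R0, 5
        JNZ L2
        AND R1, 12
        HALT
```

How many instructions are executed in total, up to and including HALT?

34

after MOV R1, 1: R1=1
after MOV R0, 11: R0=11
after ADD R1, 2: R1=1+2=3
after ADD R1, 5: R1=3+5=8
after SUB R0, 1: R0=11-1=10
CMP R0, 5  (cmp 10,5)
JNZ L2: taken
after ADD R1, 2: R1=8+2=10
after ADD R1, 5: R1=10+5=15
after SUB R0, 1: R0=10-1=9
CMP R0, 5  (cmp 9,5)
JNZ L2: taken
after ADD R1, 2: R1=15+2=17
after ADD R1, 5: R1=17+5=22
after SUB R0, 1: R0=9-1=8
CMP R0, 5  (cmp 8,5)
JNZ L2: taken
after ADD R1, 2: R1=22+2=24
after ADD R1, 5: R1=24+5=29
after SUB R0, 1: R0=8-1=7
CMP R0, 5  (cmp 7,5)
JNZ L2: taken
after ADD R1, 2: R1=29+2=31
after ADD R1, 5: R1=31+5=36
after SUB R0, 1: R0=7-1=6
CMP R0, 5  (cmp 6,5)
JNZ L2: taken
after ADD R1, 2: R1=36+2=38
after ADD R1, 5: R1=38+5=43
after SUB R0, 1: R0=6-1=5
CMP R0, 5  (cmp 5,5)
JNZ L2: not taken
after AND R1, 12: R1=43&12=8
halt.
Total executed instructions: 34.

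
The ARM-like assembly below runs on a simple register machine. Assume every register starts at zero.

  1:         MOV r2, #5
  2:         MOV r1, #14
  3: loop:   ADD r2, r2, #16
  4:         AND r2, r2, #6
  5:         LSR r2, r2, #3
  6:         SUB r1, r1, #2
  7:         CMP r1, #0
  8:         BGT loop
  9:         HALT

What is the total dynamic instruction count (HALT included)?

r2=5
r1=14
r2=5+16=21
r2=21&6=4
r2=4>>3=0
r1=14-2=12
CMP r1, #0  (cmp 12,0)
BGT loop: taken
r2=0+16=16
r2=16&6=0
r2=0>>3=0
r1=12-2=10
CMP r1, #0  (cmp 10,0)
BGT loop: taken
r2=0+16=16
r2=16&6=0
r2=0>>3=0
r1=10-2=8
CMP r1, #0  (cmp 8,0)
BGT loop: taken
r2=0+16=16
r2=16&6=0
r2=0>>3=0
r1=8-2=6
CMP r1, #0  (cmp 6,0)
BGT loop: taken
r2=0+16=16
r2=16&6=0
r2=0>>3=0
r1=6-2=4
CMP r1, #0  (cmp 4,0)
BGT loop: taken
r2=0+16=16
r2=16&6=0
r2=0>>3=0
r1=4-2=2
CMP r1, #0  (cmp 2,0)
BGT loop: taken
r2=0+16=16
r2=16&6=0
r2=0>>3=0
r1=2-2=0
CMP r1, #0  (cmp 0,0)
BGT loop: not taken
halt.
Total executed instructions: 45.

45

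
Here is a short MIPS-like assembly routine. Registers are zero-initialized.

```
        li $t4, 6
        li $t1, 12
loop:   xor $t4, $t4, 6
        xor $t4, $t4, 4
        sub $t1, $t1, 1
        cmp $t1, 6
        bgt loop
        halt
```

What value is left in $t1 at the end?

6

after li $t4, 6: $t4=6
after li $t1, 12: $t1=12
after xor $t4, $t4, 6: $t4=6^6=0
after xor $t4, $t4, 4: $t4=0^4=4
after sub $t1, $t1, 1: $t1=12-1=11
cmp $t1, 6  (cmp 11,6)
bgt loop: taken
after xor $t4, $t4, 6: $t4=4^6=2
after xor $t4, $t4, 4: $t4=2^4=6
after sub $t1, $t1, 1: $t1=11-1=10
cmp $t1, 6  (cmp 10,6)
bgt loop: taken
after xor $t4, $t4, 6: $t4=6^6=0
after xor $t4, $t4, 4: $t4=0^4=4
after sub $t1, $t1, 1: $t1=10-1=9
cmp $t1, 6  (cmp 9,6)
bgt loop: taken
after xor $t4, $t4, 6: $t4=4^6=2
after xor $t4, $t4, 4: $t4=2^4=6
after sub $t1, $t1, 1: $t1=9-1=8
cmp $t1, 6  (cmp 8,6)
bgt loop: taken
after xor $t4, $t4, 6: $t4=6^6=0
after xor $t4, $t4, 4: $t4=0^4=4
after sub $t1, $t1, 1: $t1=8-1=7
cmp $t1, 6  (cmp 7,6)
bgt loop: taken
after xor $t4, $t4, 6: $t4=4^6=2
after xor $t4, $t4, 4: $t4=2^4=6
after sub $t1, $t1, 1: $t1=7-1=6
cmp $t1, 6  (cmp 6,6)
bgt loop: not taken
halt.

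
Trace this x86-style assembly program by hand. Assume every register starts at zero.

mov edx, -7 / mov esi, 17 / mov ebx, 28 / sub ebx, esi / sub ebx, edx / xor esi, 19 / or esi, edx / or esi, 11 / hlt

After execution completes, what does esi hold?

mov edx, -7 → edx=-7
mov esi, 17 → esi=17
mov ebx, 28 → ebx=28
sub ebx, esi → ebx=28-17=11
sub ebx, edx → ebx=11-(-7)=18
xor esi, 19 → esi=17^19=2
or esi, edx → esi=2|(-7)=-5
or esi, 11 → esi=(-5)|11=-5
halt.

-5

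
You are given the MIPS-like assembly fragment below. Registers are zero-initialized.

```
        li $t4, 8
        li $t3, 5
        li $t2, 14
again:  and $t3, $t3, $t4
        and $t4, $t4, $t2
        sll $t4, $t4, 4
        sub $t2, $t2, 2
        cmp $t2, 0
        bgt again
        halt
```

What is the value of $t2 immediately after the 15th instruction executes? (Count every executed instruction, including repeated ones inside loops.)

10

li $t4, 8 → $t4=8
li $t3, 5 → $t3=5
li $t2, 14 → $t2=14
and $t3, $t3, $t4 → $t3=5&8=0
and $t4, $t4, $t2 → $t4=8&14=8
sll $t4, $t4, 4 → $t4=8<<4=128
sub $t2, $t2, 2 → $t2=14-2=12
cmp $t2, 0  (cmp 12,0)
bgt again: taken
and $t3, $t3, $t4 → $t3=0&128=0
and $t4, $t4, $t2 → $t4=128&12=0
sll $t4, $t4, 4 → $t4=0<<4=0
sub $t2, $t2, 2 → $t2=12-2=10
cmp $t2, 0  (cmp 10,0)
bgt again: taken
After step 15: $t2 = 10.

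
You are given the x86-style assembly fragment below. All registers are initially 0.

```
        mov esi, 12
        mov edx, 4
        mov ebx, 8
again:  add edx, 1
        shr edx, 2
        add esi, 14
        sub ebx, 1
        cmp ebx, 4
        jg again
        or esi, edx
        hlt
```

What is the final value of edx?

0

esi=12
edx=4
ebx=8
edx=4+1=5
edx=5>>2=1
esi=12+14=26
ebx=8-1=7
cmp ebx, 4  (cmp 7,4)
jg again: taken
edx=1+1=2
edx=2>>2=0
esi=26+14=40
ebx=7-1=6
cmp ebx, 4  (cmp 6,4)
jg again: taken
edx=0+1=1
edx=1>>2=0
esi=40+14=54
ebx=6-1=5
cmp ebx, 4  (cmp 5,4)
jg again: taken
edx=0+1=1
edx=1>>2=0
esi=54+14=68
ebx=5-1=4
cmp ebx, 4  (cmp 4,4)
jg again: not taken
esi=68|0=68
halt.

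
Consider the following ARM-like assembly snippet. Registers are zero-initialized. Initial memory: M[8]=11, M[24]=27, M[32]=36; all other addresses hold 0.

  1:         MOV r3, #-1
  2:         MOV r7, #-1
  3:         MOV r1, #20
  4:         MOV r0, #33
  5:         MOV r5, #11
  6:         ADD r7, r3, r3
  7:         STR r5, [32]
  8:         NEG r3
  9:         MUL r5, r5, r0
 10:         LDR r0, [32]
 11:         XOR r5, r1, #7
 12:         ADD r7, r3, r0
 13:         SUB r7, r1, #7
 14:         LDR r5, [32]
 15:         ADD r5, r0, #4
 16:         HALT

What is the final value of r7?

13

after MOV r3, #-1: r3=-1
after MOV r7, #-1: r7=-1
after MOV r1, #20: r1=20
after MOV r0, #33: r0=33
after MOV r5, #11: r5=11
after ADD r7, r3, r3: r7=(-1)+(-1)=-2
STR r5, [32] → M[32]=11
after NEG r3: r3=-(-1)=1
after MUL r5, r5, r0: r5=11*33=363
after LDR r0, [32]: r0=M[32]=11
after XOR r5, r1, #7: r5=20^7=19
after ADD r7, r3, r0: r7=1+11=12
after SUB r7, r1, #7: r7=20-7=13
after LDR r5, [32]: r5=M[32]=11
after ADD r5, r0, #4: r5=11+4=15
halt.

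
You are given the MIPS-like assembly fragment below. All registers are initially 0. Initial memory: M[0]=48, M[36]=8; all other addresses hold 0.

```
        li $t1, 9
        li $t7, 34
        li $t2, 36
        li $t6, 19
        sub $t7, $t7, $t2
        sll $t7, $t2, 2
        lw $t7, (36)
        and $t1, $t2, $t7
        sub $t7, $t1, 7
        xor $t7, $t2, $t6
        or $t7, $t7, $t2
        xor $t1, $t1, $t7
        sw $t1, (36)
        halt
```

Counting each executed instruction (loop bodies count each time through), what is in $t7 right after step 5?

-2

li $t1, 9 → $t1=9
li $t7, 34 → $t7=34
li $t2, 36 → $t2=36
li $t6, 19 → $t6=19
sub $t7, $t7, $t2 → $t7=34-36=-2
After step 5: $t7 = -2.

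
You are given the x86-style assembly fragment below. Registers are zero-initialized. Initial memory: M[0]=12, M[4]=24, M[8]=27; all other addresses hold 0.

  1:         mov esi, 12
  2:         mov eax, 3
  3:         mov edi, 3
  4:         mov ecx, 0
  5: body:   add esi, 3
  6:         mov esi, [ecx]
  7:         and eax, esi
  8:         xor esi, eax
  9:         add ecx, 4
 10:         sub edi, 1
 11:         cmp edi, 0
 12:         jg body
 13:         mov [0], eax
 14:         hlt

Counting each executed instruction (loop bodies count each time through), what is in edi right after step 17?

2

mov esi, 12 → esi=12
mov eax, 3 → eax=3
mov edi, 3 → edi=3
mov ecx, 0 → ecx=0
add esi, 3 → esi=12+3=15
mov esi, [ecx] → esi=M[0]=12
and eax, esi → eax=3&12=0
xor esi, eax → esi=12^0=12
add ecx, 4 → ecx=0+4=4
sub edi, 1 → edi=3-1=2
cmp edi, 0  (cmp 2,0)
jg body: taken
add esi, 3 → esi=12+3=15
mov esi, [ecx] → esi=M[4]=24
and eax, esi → eax=0&24=0
xor esi, eax → esi=24^0=24
add ecx, 4 → ecx=4+4=8
After step 17: edi = 2.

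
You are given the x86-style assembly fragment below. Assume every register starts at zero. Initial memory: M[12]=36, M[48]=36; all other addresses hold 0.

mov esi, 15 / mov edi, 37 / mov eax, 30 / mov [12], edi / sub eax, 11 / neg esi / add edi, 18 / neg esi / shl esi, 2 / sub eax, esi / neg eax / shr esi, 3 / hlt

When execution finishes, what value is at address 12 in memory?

mov esi, 15 → esi=15
mov edi, 37 → edi=37
mov eax, 30 → eax=30
mov [12], edi → M[12]=37
sub eax, 11 → eax=30-11=19
neg esi → esi=-(15)=-15
add edi, 18 → edi=37+18=55
neg esi → esi=-(-15)=15
shl esi, 2 → esi=15<<2=60
sub eax, esi → eax=19-60=-41
neg eax → eax=-(-41)=41
shr esi, 3 → esi=60>>3=7
halt.

37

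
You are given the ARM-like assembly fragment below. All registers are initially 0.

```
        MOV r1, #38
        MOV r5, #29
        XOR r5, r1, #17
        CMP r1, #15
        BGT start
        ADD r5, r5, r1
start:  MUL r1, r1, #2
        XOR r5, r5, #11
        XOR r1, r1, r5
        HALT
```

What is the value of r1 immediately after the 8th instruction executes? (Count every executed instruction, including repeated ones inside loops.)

112

r1=38
r5=29
r5=38^17=55
CMP r1, #15  (cmp 38,15)
BGT start: taken
r1=38*2=76
r5=55^11=60
r1=76^60=112
After step 8: r1 = 112.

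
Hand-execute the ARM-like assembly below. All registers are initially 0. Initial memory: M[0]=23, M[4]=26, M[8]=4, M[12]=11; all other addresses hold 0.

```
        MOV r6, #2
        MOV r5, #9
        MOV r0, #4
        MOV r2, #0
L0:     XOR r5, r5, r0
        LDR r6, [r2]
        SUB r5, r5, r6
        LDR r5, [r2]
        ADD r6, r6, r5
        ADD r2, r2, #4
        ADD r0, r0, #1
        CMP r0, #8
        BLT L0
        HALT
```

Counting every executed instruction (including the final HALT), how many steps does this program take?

41

r6=2
r5=9
r0=4
r2=0
r5=9^4=13
r6=M[0]=23
r5=13-23=-10
r5=M[0]=23
r6=23+23=46
r2=0+4=4
r0=4+1=5
CMP r0, #8  (cmp 5,8)
BLT L0: taken
r5=23^5=18
r6=M[4]=26
r5=18-26=-8
r5=M[4]=26
r6=26+26=52
r2=4+4=8
r0=5+1=6
CMP r0, #8  (cmp 6,8)
BLT L0: taken
r5=26^6=28
r6=M[8]=4
r5=28-4=24
r5=M[8]=4
r6=4+4=8
r2=8+4=12
r0=6+1=7
CMP r0, #8  (cmp 7,8)
BLT L0: taken
r5=4^7=3
r6=M[12]=11
r5=3-11=-8
r5=M[12]=11
r6=11+11=22
r2=12+4=16
r0=7+1=8
CMP r0, #8  (cmp 8,8)
BLT L0: not taken
halt.
Total executed instructions: 41.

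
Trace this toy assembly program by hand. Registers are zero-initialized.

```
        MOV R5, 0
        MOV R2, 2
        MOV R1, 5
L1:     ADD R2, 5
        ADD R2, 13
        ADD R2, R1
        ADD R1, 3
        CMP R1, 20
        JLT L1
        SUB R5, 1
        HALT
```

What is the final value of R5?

MOV R5, 0 → R5=0
MOV R2, 2 → R2=2
MOV R1, 5 → R1=5
ADD R2, 5 → R2=2+5=7
ADD R2, 13 → R2=7+13=20
ADD R2, R1 → R2=20+5=25
ADD R1, 3 → R1=5+3=8
CMP R1, 20  (cmp 8,20)
JLT L1: taken
ADD R2, 5 → R2=25+5=30
ADD R2, 13 → R2=30+13=43
ADD R2, R1 → R2=43+8=51
ADD R1, 3 → R1=8+3=11
CMP R1, 20  (cmp 11,20)
JLT L1: taken
ADD R2, 5 → R2=51+5=56
ADD R2, 13 → R2=56+13=69
ADD R2, R1 → R2=69+11=80
ADD R1, 3 → R1=11+3=14
CMP R1, 20  (cmp 14,20)
JLT L1: taken
ADD R2, 5 → R2=80+5=85
ADD R2, 13 → R2=85+13=98
ADD R2, R1 → R2=98+14=112
ADD R1, 3 → R1=14+3=17
CMP R1, 20  (cmp 17,20)
JLT L1: taken
ADD R2, 5 → R2=112+5=117
ADD R2, 13 → R2=117+13=130
ADD R2, R1 → R2=130+17=147
ADD R1, 3 → R1=17+3=20
CMP R1, 20  (cmp 20,20)
JLT L1: not taken
SUB R5, 1 → R5=0-1=-1
halt.

-1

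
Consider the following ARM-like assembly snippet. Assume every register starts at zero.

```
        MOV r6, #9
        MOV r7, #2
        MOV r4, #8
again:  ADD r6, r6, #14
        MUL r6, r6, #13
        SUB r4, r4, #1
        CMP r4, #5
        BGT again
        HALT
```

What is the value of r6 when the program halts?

MOV r6, #9 → r6=9
MOV r7, #2 → r7=2
MOV r4, #8 → r4=8
ADD r6, r6, #14 → r6=9+14=23
MUL r6, r6, #13 → r6=23*13=299
SUB r4, r4, #1 → r4=8-1=7
CMP r4, #5  (cmp 7,5)
BGT again: taken
ADD r6, r6, #14 → r6=299+14=313
MUL r6, r6, #13 → r6=313*13=4069
SUB r4, r4, #1 → r4=7-1=6
CMP r4, #5  (cmp 6,5)
BGT again: taken
ADD r6, r6, #14 → r6=4069+14=4083
MUL r6, r6, #13 → r6=4083*13=53079
SUB r4, r4, #1 → r4=6-1=5
CMP r4, #5  (cmp 5,5)
BGT again: not taken
halt.

53079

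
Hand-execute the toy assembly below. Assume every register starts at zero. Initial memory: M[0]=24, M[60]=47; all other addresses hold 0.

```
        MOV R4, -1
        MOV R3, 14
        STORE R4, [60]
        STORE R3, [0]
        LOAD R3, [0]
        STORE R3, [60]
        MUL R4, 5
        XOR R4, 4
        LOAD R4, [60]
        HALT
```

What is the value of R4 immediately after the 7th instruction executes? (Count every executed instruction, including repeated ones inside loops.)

-5

after MOV R4, -1: R4=-1
after MOV R3, 14: R3=14
STORE R4, [60] → M[60]=-1
STORE R3, [0] → M[0]=14
after LOAD R3, [0]: R3=M[0]=14
STORE R3, [60] → M[60]=14
after MUL R4, 5: R4=(-1)*5=-5
After step 7: R4 = -5.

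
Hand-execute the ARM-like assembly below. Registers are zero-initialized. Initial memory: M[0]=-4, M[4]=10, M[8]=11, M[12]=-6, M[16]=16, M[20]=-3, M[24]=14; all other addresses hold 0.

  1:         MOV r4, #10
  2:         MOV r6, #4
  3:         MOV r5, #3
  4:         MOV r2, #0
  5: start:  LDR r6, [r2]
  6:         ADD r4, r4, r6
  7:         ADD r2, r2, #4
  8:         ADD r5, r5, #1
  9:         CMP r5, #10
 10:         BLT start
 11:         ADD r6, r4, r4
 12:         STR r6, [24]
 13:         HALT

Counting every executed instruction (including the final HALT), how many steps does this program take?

MOV r4, #10 → r4=10
MOV r6, #4 → r6=4
MOV r5, #3 → r5=3
MOV r2, #0 → r2=0
LDR r6, [r2] → r6=M[0]=-4
ADD r4, r4, r6 → r4=10+(-4)=6
ADD r2, r2, #4 → r2=0+4=4
ADD r5, r5, #1 → r5=3+1=4
CMP r5, #10  (cmp 4,10)
BLT start: taken
LDR r6, [r2] → r6=M[4]=10
ADD r4, r4, r6 → r4=6+10=16
ADD r2, r2, #4 → r2=4+4=8
ADD r5, r5, #1 → r5=4+1=5
CMP r5, #10  (cmp 5,10)
BLT start: taken
LDR r6, [r2] → r6=M[8]=11
ADD r4, r4, r6 → r4=16+11=27
ADD r2, r2, #4 → r2=8+4=12
ADD r5, r5, #1 → r5=5+1=6
CMP r5, #10  (cmp 6,10)
BLT start: taken
LDR r6, [r2] → r6=M[12]=-6
ADD r4, r4, r6 → r4=27+(-6)=21
ADD r2, r2, #4 → r2=12+4=16
ADD r5, r5, #1 → r5=6+1=7
CMP r5, #10  (cmp 7,10)
BLT start: taken
LDR r6, [r2] → r6=M[16]=16
ADD r4, r4, r6 → r4=21+16=37
ADD r2, r2, #4 → r2=16+4=20
ADD r5, r5, #1 → r5=7+1=8
CMP r5, #10  (cmp 8,10)
BLT start: taken
LDR r6, [r2] → r6=M[20]=-3
ADD r4, r4, r6 → r4=37+(-3)=34
ADD r2, r2, #4 → r2=20+4=24
ADD r5, r5, #1 → r5=8+1=9
CMP r5, #10  (cmp 9,10)
BLT start: taken
LDR r6, [r2] → r6=M[24]=14
ADD r4, r4, r6 → r4=34+14=48
ADD r2, r2, #4 → r2=24+4=28
ADD r5, r5, #1 → r5=9+1=10
CMP r5, #10  (cmp 10,10)
BLT start: not taken
ADD r6, r4, r4 → r6=48+48=96
STR r6, [24] → M[24]=96
halt.
Total executed instructions: 49.

49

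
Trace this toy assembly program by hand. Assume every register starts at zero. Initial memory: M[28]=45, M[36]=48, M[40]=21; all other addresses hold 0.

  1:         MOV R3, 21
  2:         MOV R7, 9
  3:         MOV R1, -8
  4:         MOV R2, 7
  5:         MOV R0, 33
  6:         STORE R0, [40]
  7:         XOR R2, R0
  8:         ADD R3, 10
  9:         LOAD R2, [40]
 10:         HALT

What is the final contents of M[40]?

33

MOV R3, 21 → R3=21
MOV R7, 9 → R7=9
MOV R1, -8 → R1=-8
MOV R2, 7 → R2=7
MOV R0, 33 → R0=33
STORE R0, [40] → M[40]=33
XOR R2, R0 → R2=7^33=38
ADD R3, 10 → R3=21+10=31
LOAD R2, [40] → R2=M[40]=33
halt.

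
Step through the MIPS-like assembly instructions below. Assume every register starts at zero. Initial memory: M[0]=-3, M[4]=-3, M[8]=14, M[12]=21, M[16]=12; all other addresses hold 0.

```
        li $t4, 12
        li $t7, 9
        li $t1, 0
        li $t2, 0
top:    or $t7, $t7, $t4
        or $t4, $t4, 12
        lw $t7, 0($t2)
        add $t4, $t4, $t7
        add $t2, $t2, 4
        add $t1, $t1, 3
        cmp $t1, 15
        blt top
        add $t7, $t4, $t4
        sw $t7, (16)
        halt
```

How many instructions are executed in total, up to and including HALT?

after li $t4, 12: $t4=12
after li $t7, 9: $t7=9
after li $t1, 0: $t1=0
after li $t2, 0: $t2=0
after or $t7, $t7, $t4: $t7=9|12=13
after or $t4, $t4, 12: $t4=12|12=12
after lw $t7, 0($t2): $t7=M[0]=-3
after add $t4, $t4, $t7: $t4=12+(-3)=9
after add $t2, $t2, 4: $t2=0+4=4
after add $t1, $t1, 3: $t1=0+3=3
cmp $t1, 15  (cmp 3,15)
blt top: taken
after or $t7, $t7, $t4: $t7=(-3)|9=-3
after or $t4, $t4, 12: $t4=9|12=13
after lw $t7, 0($t2): $t7=M[4]=-3
after add $t4, $t4, $t7: $t4=13+(-3)=10
after add $t2, $t2, 4: $t2=4+4=8
after add $t1, $t1, 3: $t1=3+3=6
cmp $t1, 15  (cmp 6,15)
blt top: taken
after or $t7, $t7, $t4: $t7=(-3)|10=-1
after or $t4, $t4, 12: $t4=10|12=14
after lw $t7, 0($t2): $t7=M[8]=14
after add $t4, $t4, $t7: $t4=14+14=28
after add $t2, $t2, 4: $t2=8+4=12
after add $t1, $t1, 3: $t1=6+3=9
cmp $t1, 15  (cmp 9,15)
blt top: taken
after or $t7, $t7, $t4: $t7=14|28=30
after or $t4, $t4, 12: $t4=28|12=28
after lw $t7, 0($t2): $t7=M[12]=21
after add $t4, $t4, $t7: $t4=28+21=49
after add $t2, $t2, 4: $t2=12+4=16
after add $t1, $t1, 3: $t1=9+3=12
cmp $t1, 15  (cmp 12,15)
blt top: taken
after or $t7, $t7, $t4: $t7=21|49=53
after or $t4, $t4, 12: $t4=49|12=61
after lw $t7, 0($t2): $t7=M[16]=12
after add $t4, $t4, $t7: $t4=61+12=73
after add $t2, $t2, 4: $t2=16+4=20
after add $t1, $t1, 3: $t1=12+3=15
cmp $t1, 15  (cmp 15,15)
blt top: not taken
after add $t7, $t4, $t4: $t7=73+73=146
sw $t7, (16) → M[16]=146
halt.
Total executed instructions: 47.

47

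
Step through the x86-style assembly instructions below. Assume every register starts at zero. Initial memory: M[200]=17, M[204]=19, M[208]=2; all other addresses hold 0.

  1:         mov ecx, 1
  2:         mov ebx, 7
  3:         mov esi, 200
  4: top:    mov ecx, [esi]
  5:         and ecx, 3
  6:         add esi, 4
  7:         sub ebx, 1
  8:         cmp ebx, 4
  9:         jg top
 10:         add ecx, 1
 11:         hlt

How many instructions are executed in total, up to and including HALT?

23

mov ecx, 1 → ecx=1
mov ebx, 7 → ebx=7
mov esi, 200 → esi=200
mov ecx, [esi] → ecx=M[200]=17
and ecx, 3 → ecx=17&3=1
add esi, 4 → esi=200+4=204
sub ebx, 1 → ebx=7-1=6
cmp ebx, 4  (cmp 6,4)
jg top: taken
mov ecx, [esi] → ecx=M[204]=19
and ecx, 3 → ecx=19&3=3
add esi, 4 → esi=204+4=208
sub ebx, 1 → ebx=6-1=5
cmp ebx, 4  (cmp 5,4)
jg top: taken
mov ecx, [esi] → ecx=M[208]=2
and ecx, 3 → ecx=2&3=2
add esi, 4 → esi=208+4=212
sub ebx, 1 → ebx=5-1=4
cmp ebx, 4  (cmp 4,4)
jg top: not taken
add ecx, 1 → ecx=2+1=3
halt.
Total executed instructions: 23.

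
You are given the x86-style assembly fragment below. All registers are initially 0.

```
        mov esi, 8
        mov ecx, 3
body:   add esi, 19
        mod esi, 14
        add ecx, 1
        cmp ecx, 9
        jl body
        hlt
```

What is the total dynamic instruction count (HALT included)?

after mov esi, 8: esi=8
after mov ecx, 3: ecx=3
after add esi, 19: esi=8+19=27
after mod esi, 14: esi=27%14=13
after add ecx, 1: ecx=3+1=4
cmp ecx, 9  (cmp 4,9)
jl body: taken
after add esi, 19: esi=13+19=32
after mod esi, 14: esi=32%14=4
after add ecx, 1: ecx=4+1=5
cmp ecx, 9  (cmp 5,9)
jl body: taken
after add esi, 19: esi=4+19=23
after mod esi, 14: esi=23%14=9
after add ecx, 1: ecx=5+1=6
cmp ecx, 9  (cmp 6,9)
jl body: taken
after add esi, 19: esi=9+19=28
after mod esi, 14: esi=28%14=0
after add ecx, 1: ecx=6+1=7
cmp ecx, 9  (cmp 7,9)
jl body: taken
after add esi, 19: esi=0+19=19
after mod esi, 14: esi=19%14=5
after add ecx, 1: ecx=7+1=8
cmp ecx, 9  (cmp 8,9)
jl body: taken
after add esi, 19: esi=5+19=24
after mod esi, 14: esi=24%14=10
after add ecx, 1: ecx=8+1=9
cmp ecx, 9  (cmp 9,9)
jl body: not taken
halt.
Total executed instructions: 33.

33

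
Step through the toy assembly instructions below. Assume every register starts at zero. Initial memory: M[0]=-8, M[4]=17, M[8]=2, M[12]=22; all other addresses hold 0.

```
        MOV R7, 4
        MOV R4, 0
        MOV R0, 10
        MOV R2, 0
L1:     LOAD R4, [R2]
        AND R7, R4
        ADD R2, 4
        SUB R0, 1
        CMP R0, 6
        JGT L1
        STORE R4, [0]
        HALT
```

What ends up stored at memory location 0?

R7=4
R4=0
R0=10
R2=0
R4=M[0]=-8
R7=4&(-8)=0
R2=0+4=4
R0=10-1=9
CMP R0, 6  (cmp 9,6)
JGT L1: taken
R4=M[4]=17
R7=0&17=0
R2=4+4=8
R0=9-1=8
CMP R0, 6  (cmp 8,6)
JGT L1: taken
R4=M[8]=2
R7=0&2=0
R2=8+4=12
R0=8-1=7
CMP R0, 6  (cmp 7,6)
JGT L1: taken
R4=M[12]=22
R7=0&22=0
R2=12+4=16
R0=7-1=6
CMP R0, 6  (cmp 6,6)
JGT L1: not taken
STORE R4, [0] → M[0]=22
halt.

22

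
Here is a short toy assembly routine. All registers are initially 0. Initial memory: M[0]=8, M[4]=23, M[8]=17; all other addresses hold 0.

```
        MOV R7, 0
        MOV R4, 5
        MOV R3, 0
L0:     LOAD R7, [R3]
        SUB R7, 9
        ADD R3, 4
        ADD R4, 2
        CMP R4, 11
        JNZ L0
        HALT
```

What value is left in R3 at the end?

after MOV R7, 0: R7=0
after MOV R4, 5: R4=5
after MOV R3, 0: R3=0
after LOAD R7, [R3]: R7=M[0]=8
after SUB R7, 9: R7=8-9=-1
after ADD R3, 4: R3=0+4=4
after ADD R4, 2: R4=5+2=7
CMP R4, 11  (cmp 7,11)
JNZ L0: taken
after LOAD R7, [R3]: R7=M[4]=23
after SUB R7, 9: R7=23-9=14
after ADD R3, 4: R3=4+4=8
after ADD R4, 2: R4=7+2=9
CMP R4, 11  (cmp 9,11)
JNZ L0: taken
after LOAD R7, [R3]: R7=M[8]=17
after SUB R7, 9: R7=17-9=8
after ADD R3, 4: R3=8+4=12
after ADD R4, 2: R4=9+2=11
CMP R4, 11  (cmp 11,11)
JNZ L0: not taken
halt.

12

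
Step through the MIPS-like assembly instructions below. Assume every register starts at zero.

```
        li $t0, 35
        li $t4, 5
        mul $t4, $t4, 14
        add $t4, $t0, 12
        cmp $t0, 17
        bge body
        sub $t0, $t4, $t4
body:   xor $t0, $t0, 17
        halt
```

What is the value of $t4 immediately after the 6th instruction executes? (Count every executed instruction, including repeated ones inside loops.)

47

after li $t0, 35: $t0=35
after li $t4, 5: $t4=5
after mul $t4, $t4, 14: $t4=5*14=70
after add $t4, $t0, 12: $t4=35+12=47
cmp $t0, 17  (cmp 35,17)
bge body: taken
After step 6: $t4 = 47.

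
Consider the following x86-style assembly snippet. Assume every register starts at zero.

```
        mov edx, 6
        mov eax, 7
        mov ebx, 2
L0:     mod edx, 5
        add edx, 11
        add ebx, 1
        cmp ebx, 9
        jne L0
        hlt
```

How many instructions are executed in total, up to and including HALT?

mov edx, 6 → edx=6
mov eax, 7 → eax=7
mov ebx, 2 → ebx=2
mod edx, 5 → edx=6%5=1
add edx, 11 → edx=1+11=12
add ebx, 1 → ebx=2+1=3
cmp ebx, 9  (cmp 3,9)
jne L0: taken
mod edx, 5 → edx=12%5=2
add edx, 11 → edx=2+11=13
add ebx, 1 → ebx=3+1=4
cmp ebx, 9  (cmp 4,9)
jne L0: taken
mod edx, 5 → edx=13%5=3
add edx, 11 → edx=3+11=14
add ebx, 1 → ebx=4+1=5
cmp ebx, 9  (cmp 5,9)
jne L0: taken
mod edx, 5 → edx=14%5=4
add edx, 11 → edx=4+11=15
add ebx, 1 → ebx=5+1=6
cmp ebx, 9  (cmp 6,9)
jne L0: taken
mod edx, 5 → edx=15%5=0
add edx, 11 → edx=0+11=11
add ebx, 1 → ebx=6+1=7
cmp ebx, 9  (cmp 7,9)
jne L0: taken
mod edx, 5 → edx=11%5=1
add edx, 11 → edx=1+11=12
add ebx, 1 → ebx=7+1=8
cmp ebx, 9  (cmp 8,9)
jne L0: taken
mod edx, 5 → edx=12%5=2
add edx, 11 → edx=2+11=13
add ebx, 1 → ebx=8+1=9
cmp ebx, 9  (cmp 9,9)
jne L0: not taken
halt.
Total executed instructions: 39.

39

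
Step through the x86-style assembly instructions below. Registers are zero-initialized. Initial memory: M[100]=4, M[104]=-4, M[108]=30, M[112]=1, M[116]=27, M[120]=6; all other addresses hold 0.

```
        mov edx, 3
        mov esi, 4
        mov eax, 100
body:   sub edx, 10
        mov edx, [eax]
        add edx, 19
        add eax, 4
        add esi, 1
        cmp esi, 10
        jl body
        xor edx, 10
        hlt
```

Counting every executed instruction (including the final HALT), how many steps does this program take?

after mov edx, 3: edx=3
after mov esi, 4: esi=4
after mov eax, 100: eax=100
after sub edx, 10: edx=3-10=-7
after mov edx, [eax]: edx=M[100]=4
after add edx, 19: edx=4+19=23
after add eax, 4: eax=100+4=104
after add esi, 1: esi=4+1=5
cmp esi, 10  (cmp 5,10)
jl body: taken
after sub edx, 10: edx=23-10=13
after mov edx, [eax]: edx=M[104]=-4
after add edx, 19: edx=(-4)+19=15
after add eax, 4: eax=104+4=108
after add esi, 1: esi=5+1=6
cmp esi, 10  (cmp 6,10)
jl body: taken
after sub edx, 10: edx=15-10=5
after mov edx, [eax]: edx=M[108]=30
after add edx, 19: edx=30+19=49
after add eax, 4: eax=108+4=112
after add esi, 1: esi=6+1=7
cmp esi, 10  (cmp 7,10)
jl body: taken
after sub edx, 10: edx=49-10=39
after mov edx, [eax]: edx=M[112]=1
after add edx, 19: edx=1+19=20
after add eax, 4: eax=112+4=116
after add esi, 1: esi=7+1=8
cmp esi, 10  (cmp 8,10)
jl body: taken
after sub edx, 10: edx=20-10=10
after mov edx, [eax]: edx=M[116]=27
after add edx, 19: edx=27+19=46
after add eax, 4: eax=116+4=120
after add esi, 1: esi=8+1=9
cmp esi, 10  (cmp 9,10)
jl body: taken
after sub edx, 10: edx=46-10=36
after mov edx, [eax]: edx=M[120]=6
after add edx, 19: edx=6+19=25
after add eax, 4: eax=120+4=124
after add esi, 1: esi=9+1=10
cmp esi, 10  (cmp 10,10)
jl body: not taken
after xor edx, 10: edx=25^10=19
halt.
Total executed instructions: 47.

47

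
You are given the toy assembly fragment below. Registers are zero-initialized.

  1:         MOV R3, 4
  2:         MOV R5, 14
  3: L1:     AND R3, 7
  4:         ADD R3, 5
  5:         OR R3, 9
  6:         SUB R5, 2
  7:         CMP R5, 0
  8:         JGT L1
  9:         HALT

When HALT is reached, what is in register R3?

13

R3=4
R5=14
R3=4&7=4
R3=4+5=9
R3=9|9=9
R5=14-2=12
CMP R5, 0  (cmp 12,0)
JGT L1: taken
R3=9&7=1
R3=1+5=6
R3=6|9=15
R5=12-2=10
CMP R5, 0  (cmp 10,0)
JGT L1: taken
R3=15&7=7
R3=7+5=12
R3=12|9=13
R5=10-2=8
CMP R5, 0  (cmp 8,0)
JGT L1: taken
R3=13&7=5
R3=5+5=10
R3=10|9=11
R5=8-2=6
CMP R5, 0  (cmp 6,0)
JGT L1: taken
R3=11&7=3
R3=3+5=8
R3=8|9=9
R5=6-2=4
CMP R5, 0  (cmp 4,0)
JGT L1: taken
R3=9&7=1
R3=1+5=6
R3=6|9=15
R5=4-2=2
CMP R5, 0  (cmp 2,0)
JGT L1: taken
R3=15&7=7
R3=7+5=12
R3=12|9=13
R5=2-2=0
CMP R5, 0  (cmp 0,0)
JGT L1: not taken
halt.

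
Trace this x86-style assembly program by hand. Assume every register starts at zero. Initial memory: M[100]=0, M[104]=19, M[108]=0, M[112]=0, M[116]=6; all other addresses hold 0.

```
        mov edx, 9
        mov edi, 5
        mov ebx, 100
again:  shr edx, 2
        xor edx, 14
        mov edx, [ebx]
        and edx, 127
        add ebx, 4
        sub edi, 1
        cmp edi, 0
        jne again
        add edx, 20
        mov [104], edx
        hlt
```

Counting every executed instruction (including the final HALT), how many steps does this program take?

46

mov edx, 9 → edx=9
mov edi, 5 → edi=5
mov ebx, 100 → ebx=100
shr edx, 2 → edx=9>>2=2
xor edx, 14 → edx=2^14=12
mov edx, [ebx] → edx=M[100]=0
and edx, 127 → edx=0&127=0
add ebx, 4 → ebx=100+4=104
sub edi, 1 → edi=5-1=4
cmp edi, 0  (cmp 4,0)
jne again: taken
shr edx, 2 → edx=0>>2=0
xor edx, 14 → edx=0^14=14
mov edx, [ebx] → edx=M[104]=19
and edx, 127 → edx=19&127=19
add ebx, 4 → ebx=104+4=108
sub edi, 1 → edi=4-1=3
cmp edi, 0  (cmp 3,0)
jne again: taken
shr edx, 2 → edx=19>>2=4
xor edx, 14 → edx=4^14=10
mov edx, [ebx] → edx=M[108]=0
and edx, 127 → edx=0&127=0
add ebx, 4 → ebx=108+4=112
sub edi, 1 → edi=3-1=2
cmp edi, 0  (cmp 2,0)
jne again: taken
shr edx, 2 → edx=0>>2=0
xor edx, 14 → edx=0^14=14
mov edx, [ebx] → edx=M[112]=0
and edx, 127 → edx=0&127=0
add ebx, 4 → ebx=112+4=116
sub edi, 1 → edi=2-1=1
cmp edi, 0  (cmp 1,0)
jne again: taken
shr edx, 2 → edx=0>>2=0
xor edx, 14 → edx=0^14=14
mov edx, [ebx] → edx=M[116]=6
and edx, 127 → edx=6&127=6
add ebx, 4 → ebx=116+4=120
sub edi, 1 → edi=1-1=0
cmp edi, 0  (cmp 0,0)
jne again: not taken
add edx, 20 → edx=6+20=26
mov [104], edx → M[104]=26
halt.
Total executed instructions: 46.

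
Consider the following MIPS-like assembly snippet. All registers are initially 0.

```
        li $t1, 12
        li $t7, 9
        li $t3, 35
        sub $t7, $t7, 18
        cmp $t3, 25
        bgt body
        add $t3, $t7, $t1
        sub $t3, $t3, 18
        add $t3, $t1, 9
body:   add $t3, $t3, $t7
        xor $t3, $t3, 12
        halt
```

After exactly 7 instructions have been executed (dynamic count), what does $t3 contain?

26

li $t1, 12 → $t1=12
li $t7, 9 → $t7=9
li $t3, 35 → $t3=35
sub $t7, $t7, 18 → $t7=9-18=-9
cmp $t3, 25  (cmp 35,25)
bgt body: taken
add $t3, $t3, $t7 → $t3=35+(-9)=26
After step 7: $t3 = 26.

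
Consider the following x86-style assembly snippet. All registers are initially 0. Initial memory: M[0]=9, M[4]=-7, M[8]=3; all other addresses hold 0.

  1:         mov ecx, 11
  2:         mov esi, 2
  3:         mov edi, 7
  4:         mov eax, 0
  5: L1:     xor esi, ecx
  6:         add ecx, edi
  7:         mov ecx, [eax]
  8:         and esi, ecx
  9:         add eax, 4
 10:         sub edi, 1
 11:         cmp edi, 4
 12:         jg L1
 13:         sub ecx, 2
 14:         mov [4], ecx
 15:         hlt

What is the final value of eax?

12

ecx=11
esi=2
edi=7
eax=0
esi=2^11=9
ecx=11+7=18
ecx=M[0]=9
esi=9&9=9
eax=0+4=4
edi=7-1=6
cmp edi, 4  (cmp 6,4)
jg L1: taken
esi=9^9=0
ecx=9+6=15
ecx=M[4]=-7
esi=0&(-7)=0
eax=4+4=8
edi=6-1=5
cmp edi, 4  (cmp 5,4)
jg L1: taken
esi=0^(-7)=-7
ecx=(-7)+5=-2
ecx=M[8]=3
esi=(-7)&3=1
eax=8+4=12
edi=5-1=4
cmp edi, 4  (cmp 4,4)
jg L1: not taken
ecx=3-2=1
mov [4], ecx → M[4]=1
halt.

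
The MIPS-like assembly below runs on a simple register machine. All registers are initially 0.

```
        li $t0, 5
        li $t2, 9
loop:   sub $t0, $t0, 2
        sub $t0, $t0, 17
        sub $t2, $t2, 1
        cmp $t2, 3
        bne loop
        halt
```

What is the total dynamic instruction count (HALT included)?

33

after li $t0, 5: $t0=5
after li $t2, 9: $t2=9
after sub $t0, $t0, 2: $t0=5-2=3
after sub $t0, $t0, 17: $t0=3-17=-14
after sub $t2, $t2, 1: $t2=9-1=8
cmp $t2, 3  (cmp 8,3)
bne loop: taken
after sub $t0, $t0, 2: $t0=(-14)-2=-16
after sub $t0, $t0, 17: $t0=(-16)-17=-33
after sub $t2, $t2, 1: $t2=8-1=7
cmp $t2, 3  (cmp 7,3)
bne loop: taken
after sub $t0, $t0, 2: $t0=(-33)-2=-35
after sub $t0, $t0, 17: $t0=(-35)-17=-52
after sub $t2, $t2, 1: $t2=7-1=6
cmp $t2, 3  (cmp 6,3)
bne loop: taken
after sub $t0, $t0, 2: $t0=(-52)-2=-54
after sub $t0, $t0, 17: $t0=(-54)-17=-71
after sub $t2, $t2, 1: $t2=6-1=5
cmp $t2, 3  (cmp 5,3)
bne loop: taken
after sub $t0, $t0, 2: $t0=(-71)-2=-73
after sub $t0, $t0, 17: $t0=(-73)-17=-90
after sub $t2, $t2, 1: $t2=5-1=4
cmp $t2, 3  (cmp 4,3)
bne loop: taken
after sub $t0, $t0, 2: $t0=(-90)-2=-92
after sub $t0, $t0, 17: $t0=(-92)-17=-109
after sub $t2, $t2, 1: $t2=4-1=3
cmp $t2, 3  (cmp 3,3)
bne loop: not taken
halt.
Total executed instructions: 33.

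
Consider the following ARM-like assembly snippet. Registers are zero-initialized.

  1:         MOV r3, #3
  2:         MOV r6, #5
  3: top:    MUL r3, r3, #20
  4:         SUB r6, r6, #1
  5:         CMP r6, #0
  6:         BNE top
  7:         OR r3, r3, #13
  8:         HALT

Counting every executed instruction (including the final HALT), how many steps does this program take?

after MOV r3, #3: r3=3
after MOV r6, #5: r6=5
after MUL r3, r3, #20: r3=3*20=60
after SUB r6, r6, #1: r6=5-1=4
CMP r6, #0  (cmp 4,0)
BNE top: taken
after MUL r3, r3, #20: r3=60*20=1200
after SUB r6, r6, #1: r6=4-1=3
CMP r6, #0  (cmp 3,0)
BNE top: taken
after MUL r3, r3, #20: r3=1200*20=24000
after SUB r6, r6, #1: r6=3-1=2
CMP r6, #0  (cmp 2,0)
BNE top: taken
after MUL r3, r3, #20: r3=24000*20=480000
after SUB r6, r6, #1: r6=2-1=1
CMP r6, #0  (cmp 1,0)
BNE top: taken
after MUL r3, r3, #20: r3=480000*20=9600000
after SUB r6, r6, #1: r6=1-1=0
CMP r6, #0  (cmp 0,0)
BNE top: not taken
after OR r3, r3, #13: r3=9600000|13=9600013
halt.
Total executed instructions: 24.

24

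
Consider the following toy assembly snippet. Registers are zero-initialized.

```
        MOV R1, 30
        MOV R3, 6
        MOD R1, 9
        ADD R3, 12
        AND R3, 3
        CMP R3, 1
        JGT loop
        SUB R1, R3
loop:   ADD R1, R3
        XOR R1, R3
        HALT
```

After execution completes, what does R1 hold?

7

after MOV R1, 30: R1=30
after MOV R3, 6: R3=6
after MOD R1, 9: R1=30%9=3
after ADD R3, 12: R3=6+12=18
after AND R3, 3: R3=18&3=2
CMP R3, 1  (cmp 2,1)
JGT loop: taken
after ADD R1, R3: R1=3+2=5
after XOR R1, R3: R1=5^2=7
halt.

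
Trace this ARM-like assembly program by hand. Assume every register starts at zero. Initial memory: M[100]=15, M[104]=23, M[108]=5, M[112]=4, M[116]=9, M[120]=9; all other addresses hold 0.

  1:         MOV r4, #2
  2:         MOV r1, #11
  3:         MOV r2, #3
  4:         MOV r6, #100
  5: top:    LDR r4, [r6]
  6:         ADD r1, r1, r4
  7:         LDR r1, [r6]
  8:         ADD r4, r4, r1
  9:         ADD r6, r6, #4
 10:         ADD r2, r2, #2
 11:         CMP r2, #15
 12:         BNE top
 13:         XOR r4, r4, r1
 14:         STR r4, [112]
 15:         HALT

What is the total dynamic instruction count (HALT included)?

55

MOV r4, #2 → r4=2
MOV r1, #11 → r1=11
MOV r2, #3 → r2=3
MOV r6, #100 → r6=100
LDR r4, [r6] → r4=M[100]=15
ADD r1, r1, r4 → r1=11+15=26
LDR r1, [r6] → r1=M[100]=15
ADD r4, r4, r1 → r4=15+15=30
ADD r6, r6, #4 → r6=100+4=104
ADD r2, r2, #2 → r2=3+2=5
CMP r2, #15  (cmp 5,15)
BNE top: taken
LDR r4, [r6] → r4=M[104]=23
ADD r1, r1, r4 → r1=15+23=38
LDR r1, [r6] → r1=M[104]=23
ADD r4, r4, r1 → r4=23+23=46
ADD r6, r6, #4 → r6=104+4=108
ADD r2, r2, #2 → r2=5+2=7
CMP r2, #15  (cmp 7,15)
BNE top: taken
LDR r4, [r6] → r4=M[108]=5
ADD r1, r1, r4 → r1=23+5=28
LDR r1, [r6] → r1=M[108]=5
ADD r4, r4, r1 → r4=5+5=10
ADD r6, r6, #4 → r6=108+4=112
ADD r2, r2, #2 → r2=7+2=9
CMP r2, #15  (cmp 9,15)
BNE top: taken
LDR r4, [r6] → r4=M[112]=4
ADD r1, r1, r4 → r1=5+4=9
LDR r1, [r6] → r1=M[112]=4
ADD r4, r4, r1 → r4=4+4=8
ADD r6, r6, #4 → r6=112+4=116
ADD r2, r2, #2 → r2=9+2=11
CMP r2, #15  (cmp 11,15)
BNE top: taken
LDR r4, [r6] → r4=M[116]=9
ADD r1, r1, r4 → r1=4+9=13
LDR r1, [r6] → r1=M[116]=9
ADD r4, r4, r1 → r4=9+9=18
ADD r6, r6, #4 → r6=116+4=120
ADD r2, r2, #2 → r2=11+2=13
CMP r2, #15  (cmp 13,15)
BNE top: taken
LDR r4, [r6] → r4=M[120]=9
ADD r1, r1, r4 → r1=9+9=18
LDR r1, [r6] → r1=M[120]=9
ADD r4, r4, r1 → r4=9+9=18
ADD r6, r6, #4 → r6=120+4=124
ADD r2, r2, #2 → r2=13+2=15
CMP r2, #15  (cmp 15,15)
BNE top: not taken
XOR r4, r4, r1 → r4=18^9=27
STR r4, [112] → M[112]=27
halt.
Total executed instructions: 55.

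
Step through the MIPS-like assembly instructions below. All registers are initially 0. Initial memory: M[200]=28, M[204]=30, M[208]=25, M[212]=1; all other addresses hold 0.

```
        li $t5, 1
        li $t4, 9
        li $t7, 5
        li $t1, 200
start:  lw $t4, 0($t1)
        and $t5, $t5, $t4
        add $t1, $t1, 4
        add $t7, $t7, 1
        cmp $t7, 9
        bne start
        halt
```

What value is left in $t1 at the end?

after li $t5, 1: $t5=1
after li $t4, 9: $t4=9
after li $t7, 5: $t7=5
after li $t1, 200: $t1=200
after lw $t4, 0($t1): $t4=M[200]=28
after and $t5, $t5, $t4: $t5=1&28=0
after add $t1, $t1, 4: $t1=200+4=204
after add $t7, $t7, 1: $t7=5+1=6
cmp $t7, 9  (cmp 6,9)
bne start: taken
after lw $t4, 0($t1): $t4=M[204]=30
after and $t5, $t5, $t4: $t5=0&30=0
after add $t1, $t1, 4: $t1=204+4=208
after add $t7, $t7, 1: $t7=6+1=7
cmp $t7, 9  (cmp 7,9)
bne start: taken
after lw $t4, 0($t1): $t4=M[208]=25
after and $t5, $t5, $t4: $t5=0&25=0
after add $t1, $t1, 4: $t1=208+4=212
after add $t7, $t7, 1: $t7=7+1=8
cmp $t7, 9  (cmp 8,9)
bne start: taken
after lw $t4, 0($t1): $t4=M[212]=1
after and $t5, $t5, $t4: $t5=0&1=0
after add $t1, $t1, 4: $t1=212+4=216
after add $t7, $t7, 1: $t7=8+1=9
cmp $t7, 9  (cmp 9,9)
bne start: not taken
halt.

216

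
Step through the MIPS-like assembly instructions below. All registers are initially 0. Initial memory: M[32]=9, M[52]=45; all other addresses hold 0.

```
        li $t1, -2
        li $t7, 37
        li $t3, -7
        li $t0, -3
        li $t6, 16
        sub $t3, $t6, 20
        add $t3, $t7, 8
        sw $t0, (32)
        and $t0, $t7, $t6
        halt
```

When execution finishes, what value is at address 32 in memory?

-3

li $t1, -2 → $t1=-2
li $t7, 37 → $t7=37
li $t3, -7 → $t3=-7
li $t0, -3 → $t0=-3
li $t6, 16 → $t6=16
sub $t3, $t6, 20 → $t3=16-20=-4
add $t3, $t7, 8 → $t3=37+8=45
sw $t0, (32) → M[32]=-3
and $t0, $t7, $t6 → $t0=37&16=0
halt.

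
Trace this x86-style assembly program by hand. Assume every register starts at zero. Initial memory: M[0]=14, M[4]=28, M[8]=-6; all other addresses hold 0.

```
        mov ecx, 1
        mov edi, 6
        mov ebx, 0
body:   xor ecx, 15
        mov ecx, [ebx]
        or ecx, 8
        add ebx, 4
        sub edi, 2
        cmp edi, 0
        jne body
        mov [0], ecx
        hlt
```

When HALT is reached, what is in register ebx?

12

mov ecx, 1 → ecx=1
mov edi, 6 → edi=6
mov ebx, 0 → ebx=0
xor ecx, 15 → ecx=1^15=14
mov ecx, [ebx] → ecx=M[0]=14
or ecx, 8 → ecx=14|8=14
add ebx, 4 → ebx=0+4=4
sub edi, 2 → edi=6-2=4
cmp edi, 0  (cmp 4,0)
jne body: taken
xor ecx, 15 → ecx=14^15=1
mov ecx, [ebx] → ecx=M[4]=28
or ecx, 8 → ecx=28|8=28
add ebx, 4 → ebx=4+4=8
sub edi, 2 → edi=4-2=2
cmp edi, 0  (cmp 2,0)
jne body: taken
xor ecx, 15 → ecx=28^15=19
mov ecx, [ebx] → ecx=M[8]=-6
or ecx, 8 → ecx=(-6)|8=-6
add ebx, 4 → ebx=8+4=12
sub edi, 2 → edi=2-2=0
cmp edi, 0  (cmp 0,0)
jne body: not taken
mov [0], ecx → M[0]=-6
halt.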